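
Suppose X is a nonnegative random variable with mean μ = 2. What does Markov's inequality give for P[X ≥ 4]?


μ = E[X] = 2, a = 4.
Markov: P[X ≥ 4] ≤ μ/a = (2)/4 = 1/2.
Numerically: ≈ 0.500000.
(Since a = 4 > μ = 2.000000, the bound 1/2 is < 1 and informative.)

P[X ≥ 4] ≤ 1/2 ≈ 0.500000.


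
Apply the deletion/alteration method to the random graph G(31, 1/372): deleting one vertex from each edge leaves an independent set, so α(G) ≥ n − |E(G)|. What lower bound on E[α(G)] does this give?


E[|E(G)|] = C(31, 2)·p = 465 · (1/372) = 5/4.
E[α(G)] ≥ n − E[|E(G)|] = 31 − 5/4 = 119/4.
Numerically: ≈ 29.7500.
(This is only a lower bound; the true E[α(G)] may be larger.)

E[α(G)] ≥ 119/4 ≈ 29.7500.


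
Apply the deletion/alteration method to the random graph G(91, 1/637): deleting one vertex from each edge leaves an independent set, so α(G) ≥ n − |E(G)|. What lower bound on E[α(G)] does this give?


E[|E(G)|] = C(91, 2)·p = 4095 · (1/637) = 45/7.
E[α(G)] ≥ n − E[|E(G)|] = 91 − 45/7 = 592/7.
Numerically: ≈ 84.57143.
(This is only a lower bound; the true E[α(G)] may be larger.)

E[α(G)] ≥ 592/7 ≈ 84.57143.


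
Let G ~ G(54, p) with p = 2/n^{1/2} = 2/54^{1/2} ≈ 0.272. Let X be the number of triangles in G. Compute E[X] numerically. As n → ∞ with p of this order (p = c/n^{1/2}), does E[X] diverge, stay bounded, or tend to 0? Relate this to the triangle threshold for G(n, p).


Number of potential triangles: C(54, 3) = 24804.
Each occurs with probability p³ ≈ (0.272)³ ≈ 2.01604e-02.
By linearity: E[X] = C(54, 3)·p³ ≈ 24804 · 2.01604e-02 ≈ 500.059.
Since α = 1/2 < 1, p = c/n^{1/2} ≫ 1/n is above the triangle threshold p ~ 1/n. Asymptotically E[X] ~ (c³/6)·n^{3(1−α)} = (2³/6)·n^{1.5} → ∞; triangles are abundant w.h.p.

E[X] ≈ 500.059; in regime p = Θ(1/n^{1/2}) E[X] diverges (above the triangle threshold p ~ 1/n).


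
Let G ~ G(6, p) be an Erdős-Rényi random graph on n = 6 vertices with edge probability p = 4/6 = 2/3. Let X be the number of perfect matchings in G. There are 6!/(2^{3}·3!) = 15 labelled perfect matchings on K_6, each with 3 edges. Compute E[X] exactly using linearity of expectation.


K_6 has 6!/(2^{3}·3!) = 15 labelled perfect matchings.
For each such perfect matching H, let X_H = 1 if all 3 edges of H are present in G. Then P[X_H = 1] = p^{3} = (2/3)^{3} = 8/27.
By linearity of expectation: E[X] = Σ_H E[X_H] = 15 · p^{3} = 15 · 8/27 = 40/9.
Numerically: E[X] ≈ 4.444.

E[X] = 15 · (2/3)^{3} = 40/9 ≈ 4.444.


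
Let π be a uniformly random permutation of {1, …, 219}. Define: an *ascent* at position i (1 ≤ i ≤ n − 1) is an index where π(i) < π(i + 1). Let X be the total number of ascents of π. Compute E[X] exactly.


Write X = Σ X_I over i = 1, …, 218, with X_I the indicator of one ascent.
There are 218 indicators.
For each fixed i, the pair (π(i), π(i+1)) is a uniformly random ordered pair of distinct values from {1, …, 219}; by symmetry P[π(i) < π(i+1)] = 1/2.
By linearity: E[X] = 218 · (1/2) = (219 − 1) · (1/2) = 109 ≈ 109.000000.

E[X] = 109 = 109.000000.


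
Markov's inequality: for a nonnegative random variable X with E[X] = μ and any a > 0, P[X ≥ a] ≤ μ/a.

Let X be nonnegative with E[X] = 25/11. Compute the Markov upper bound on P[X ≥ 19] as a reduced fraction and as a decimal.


μ = E[X] = 25/11, a = 19.
Markov: P[X ≥ 19] ≤ μ/a = (25/11)/19 = 25/209.
Numerically: ≈ 0.1196.
(Since a = 19 > μ = 2.2727, the bound 25/209 is < 1 and informative.)

P[X ≥ 19] ≤ 25/209 ≈ 0.1196.


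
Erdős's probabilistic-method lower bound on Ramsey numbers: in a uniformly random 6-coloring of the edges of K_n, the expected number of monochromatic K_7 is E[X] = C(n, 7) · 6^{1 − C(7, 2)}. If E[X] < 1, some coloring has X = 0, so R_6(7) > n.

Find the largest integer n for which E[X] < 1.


We need C(n, 7) · 6^{1 − 21} < 1, i.e. C(n, 7) < 6^{21 − 1} = 3656158440062976.
Check values of n near the boundary:
  n = 565: C(565, 7) = 3513212521235560; 3513212521235560 < 3656158440062976? YES
  n = 566: C(566, 7) = 3557206237959440; 3557206237959440 < 3656158440062976? YES
  n = 567: C(567, 7) = 3601671315933933; 3601671315933933 < 3656158440062976? YES
  n = 568: C(568, 7) = 3646611956239704; 3646611956239704 < 3656158440062976? YES
  n = 569: C(569, 7) = 3692032389858348; 3692032389858348 < 3656158440062976? NO
  n = 570: C(570, 7) = 3737936877831720; 3737936877831720 < 3656158440062976? NO
The largest n with C(n, 7) < 3656158440062976 is n = 568 (where E[X] = 16882462760369/16926659444736 ≈ 0.9974). Hence R_6(7) > 568, i.e. R_6(7) ≥ 569.

Largest n = 568; hence R_6(7) > 568.


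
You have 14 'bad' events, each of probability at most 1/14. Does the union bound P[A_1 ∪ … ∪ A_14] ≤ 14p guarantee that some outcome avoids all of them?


Union bound: P[∪_{i=1}^{14} A_i] ≤ Σ_i P[A_i] ≤ 14·p = 14·(1/14) = 1.
Numerically: 1 ≈ 1.0000.
Is 1 < 1? NO.
Since the bound 1 is ≥ 1, the union bound is uninformative here; it does NOT by itself certify existence.

14·p = 1 ≈ 1.0000; existence NOT certified by the union bound.


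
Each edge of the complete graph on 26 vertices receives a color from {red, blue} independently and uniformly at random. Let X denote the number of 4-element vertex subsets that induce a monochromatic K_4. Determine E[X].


Let X = Σ_S X_S over the C(26, 4) = 14950 subsets S of size 4, where X_S = 1 if the K_4 on S is monochromatic.
For a fixed S, the K_4 on S has C(4, 2) = 6 edges. P[all 6 edges red] = (1/2)^6, and likewise for blue, so P[monochromatic] = 2·(1/2)^6 = 2^{1 − 6} = 1/32.
By linearity of expectation: E[X] = C(26, 4) · 2^{1 − 6} = 14950 · 1/32 = 7475/16.
Numerically: E[X] ≈ 467.1875.

E[X] = C(26,4)·2^(1−C(4,2)) = 7475/16 ≈ 467.1875.


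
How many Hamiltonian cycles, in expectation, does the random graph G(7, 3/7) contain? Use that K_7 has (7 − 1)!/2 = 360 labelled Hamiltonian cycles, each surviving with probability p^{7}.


K_7 has (7 − 1)!/2 = 360 labelled Hamiltonian cycles.
For each such Hamiltonian cycle H, let X_H = 1 if all 7 edges of H are present in G. Then P[X_H = 1] = p^{7} = (3/7)^{7} = 2187/823543.
By linearity: E[X] = Σ_H E[X_H] = 360 · p^{7} = 360 · 2187/823543 = 787320/823543.
Numerically: E[X] ≈ 0.956.

E[X] = 360 · (3/7)^{7} = 787320/823543 ≈ 0.956.


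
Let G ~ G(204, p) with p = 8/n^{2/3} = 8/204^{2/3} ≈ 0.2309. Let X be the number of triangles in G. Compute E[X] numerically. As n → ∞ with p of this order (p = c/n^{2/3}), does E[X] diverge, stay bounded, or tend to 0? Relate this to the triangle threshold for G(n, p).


Number of potential triangles: C(204, 3) = 1394204.
Each occurs with probability p³ ≈ (0.2309)³ ≈ 1.230296e-02.
By linearity: E[X] = C(204, 3)·p³ ≈ 1394204 · 1.230296e-02 ≈ 17152.8366.
Since α = 2/3 < 1, p = c/n^{2/3} ≫ 1/n is above the triangle threshold p ~ 1/n. Asymptotically E[X] ~ (c³/6)·n^{3(1−α)} = (8³/6)·n^{1} → ∞; triangles are abundant w.h.p.

E[X] ≈ 17152.8366; in regime p = Θ(1/n^{2/3}) E[X] diverges (above the triangle threshold p ~ 1/n).


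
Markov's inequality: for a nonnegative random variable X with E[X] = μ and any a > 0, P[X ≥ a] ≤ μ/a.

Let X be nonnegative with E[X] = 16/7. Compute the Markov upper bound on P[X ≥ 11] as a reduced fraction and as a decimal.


μ = E[X] = 16/7, a = 11.
Markov: P[X ≥ 11] ≤ μ/a = (16/7)/11 = 16/77.
Numerically: ≈ 0.207792.
(Since a = 11 > μ = 2.285714, the bound 16/77 is < 1 and informative.)

P[X ≥ 11] ≤ 16/77 ≈ 0.207792.


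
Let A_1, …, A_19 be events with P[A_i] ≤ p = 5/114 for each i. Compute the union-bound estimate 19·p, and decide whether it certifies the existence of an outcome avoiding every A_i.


Union bound: P[∪_{i=1}^{19} A_i] ≤ Σ_i P[A_i] ≤ 19·p = 19·(5/114) = 5/6.
Numerically: 5/6 ≈ 0.8333333.
Is 5/6 < 1? YES.
Since P[∪ A_i] ≤ 5/6 < 1, the complement has P[∩ A_i^c] ≥ 1 − 5/6 = 1/6 > 0, so some outcome avoids every A_i.

19·p = 5/6 ≈ 0.8333333; existence CERTIFIED by the union bound.


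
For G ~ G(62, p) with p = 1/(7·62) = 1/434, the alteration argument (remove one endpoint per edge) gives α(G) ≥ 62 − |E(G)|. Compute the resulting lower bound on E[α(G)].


E[|E(G)|] = C(62, 2)·p = 1891 · (1/434) = 61/14.
E[α(G)] ≥ n − E[|E(G)|] = 62 − 61/14 = 807/14.
Numerically: ≈ 57.6429.
(This is only a lower bound; the true E[α(G)] may be larger.)

E[α(G)] ≥ 807/14 ≈ 57.6429.


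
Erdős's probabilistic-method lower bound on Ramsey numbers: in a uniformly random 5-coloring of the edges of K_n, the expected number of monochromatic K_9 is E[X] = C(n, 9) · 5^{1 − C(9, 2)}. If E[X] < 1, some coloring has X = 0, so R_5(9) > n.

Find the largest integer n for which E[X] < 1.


We need C(n, 9) · 5^{1 − 36} < 1, i.e. C(n, 9) < 5^{36 − 1} = 2910383045673370361328125.
Check values of n near the boundary:
  n = 2170: C(2170, 9) = 2891746779868845075610510; 2891746779868845075610510 < 2910383045673370361328125? YES
  n = 2171: C(2171, 9) = 2903784578674959601827205; 2903784578674959601827205 < 2910383045673370361328125? YES
  n = 2172: C(2172, 9) = 2915866900084148060642020; 2915866900084148060642020 < 2910383045673370361328125? NO
  n = 2173: C(2173, 9) = 2927993888115921319674265; 2927993888115921319674265 < 2910383045673370361328125? NO
The largest n with C(n, 9) < 2910383045673370361328125 is n = 2171 (where E[X] = 580756915734991920365441/582076609134674072265625 ≈ 0.9977328). Hence R_5(9) > 2171, i.e. R_5(9) ≥ 2172.

Largest n = 2171; hence R_5(9) > 2171.


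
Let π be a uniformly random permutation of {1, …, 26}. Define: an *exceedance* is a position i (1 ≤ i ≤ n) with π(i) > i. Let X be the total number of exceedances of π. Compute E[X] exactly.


Write X = Σ_{i=1}^{26} X_i, where X_i = 1_{π(i) > i}.
For each fixed i, π(i) is uniform over {1, …, 26} (marginal of a uniform permutation), so P[π(i) > i] = (n − i)/n. Summing: Σ_{i=1}^{26} (n − i)/n = (0 + 1 + … + 25)/26 = 26(26 − 1)/(2·26) = (26 − 1)/2.
Hence E[X] = Σ_{i=1}^{26} (26 − i)/26 = 25/2 ≈ 12.5000.

E[X] = 25/2 = 12.5000.


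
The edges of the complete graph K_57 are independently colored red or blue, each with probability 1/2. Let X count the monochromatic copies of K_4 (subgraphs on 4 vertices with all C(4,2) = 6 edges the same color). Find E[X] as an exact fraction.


Let X = Σ_S X_S over the C(57, 4) = 395010 subsets S of size 4, where X_S = 1 if the K_4 on S is monochromatic.
For a fixed S, the K_4 on S has C(4, 2) = 6 edges. P[all 6 edges red] = (1/2)^6, and likewise for blue, so P[monochromatic] = 2·(1/2)^6 = 2^{1 − 6} = 1/32.
Summing: E[X] = C(57, 4) · 2^{1 − 6} = 395010 · 1/32 = 197505/16.
Numerically: E[X] ≈ 12344.062.

E[X] = C(57,4)·2^(1−C(4,2)) = 197505/16 ≈ 12344.062.


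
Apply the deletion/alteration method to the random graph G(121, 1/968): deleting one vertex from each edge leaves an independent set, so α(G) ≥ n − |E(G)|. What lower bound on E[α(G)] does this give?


E[|E(G)|] = C(121, 2)·p = 7260 · (1/968) = 15/2.
E[α(G)] ≥ n − E[|E(G)|] = 121 − 15/2 = 227/2.
Numerically: ≈ 113.50000.
(This is only a lower bound; the true E[α(G)] may be larger.)

E[α(G)] ≥ 227/2 ≈ 113.50000.


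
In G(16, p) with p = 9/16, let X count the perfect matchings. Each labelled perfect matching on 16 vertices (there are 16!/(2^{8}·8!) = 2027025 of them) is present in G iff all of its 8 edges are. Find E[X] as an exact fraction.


K_16 has 16!/(2^{8}·8!) = 2027025 labelled perfect matchings.
For each such perfect matching H, let X_H = 1 if all 8 edges of H are present in G. Then P[X_H = 1] = p^{8} = (9/16)^{8} = 43046721/4294967296.
By linearity of expectation: E[X] = Σ_H E[X_H] = 2027025 · p^{8} = 2027025 · 43046721/4294967296 = 87256779635025/4294967296.
Numerically: E[X] ≈ 20316.

E[X] = 2027025 · (9/16)^{8} = 87256779635025/4294967296 ≈ 20316.


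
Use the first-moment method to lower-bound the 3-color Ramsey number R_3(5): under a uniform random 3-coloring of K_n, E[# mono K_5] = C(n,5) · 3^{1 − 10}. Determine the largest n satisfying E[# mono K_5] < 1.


We need C(n, 5) · 3^{1 − 10} < 1, i.e. C(n, 5) < 3^{10 − 1} = 19683.
Check values of n near the boundary:
  n = 19: C(19, 5) = 11628; 11628 < 19683? YES
  n = 20: C(20, 5) = 15504; 15504 < 19683? YES
  n = 21: C(21, 5) = 20349; 20349 < 19683? NO
  n = 22: C(22, 5) = 26334; 26334 < 19683? NO
The largest n with C(n, 5) < 19683 is n = 20 (where E[X] = 5168/6561 ≈ 0.787685). Hence R_3(5) > 20, i.e. R_3(5) ≥ 21.

Largest n = 20; hence R_3(5) > 20.


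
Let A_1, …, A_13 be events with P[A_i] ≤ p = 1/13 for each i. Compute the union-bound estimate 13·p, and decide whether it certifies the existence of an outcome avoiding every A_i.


Union bound: P[∪_{i=1}^{13} A_i] ≤ Σ_i P[A_i] ≤ 13·p = 13·(1/13) = 1.
Numerically: 1 ≈ 1.000000.
Is 1 < 1? NO.
Since the bound 1 is ≥ 1, the union bound is uninformative here; it does NOT by itself certify existence.

13·p = 1 ≈ 1.000000; existence NOT certified by the union bound.


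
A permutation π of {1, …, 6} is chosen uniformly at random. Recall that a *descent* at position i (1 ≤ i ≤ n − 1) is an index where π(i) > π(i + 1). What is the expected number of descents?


Write X = Σ X_I over i = 1, …, 5, with X_I the indicator of one descent.
There are 5 indicators.
For each fixed i, the pair (π(i), π(i+1)) is a uniformly random ordered pair of distinct values from {1, …, 6}; by symmetry P[π(i) > π(i+1)] = 1/2.
By linearity: E[X] = 5 · (1/2) = (6 − 1) · (1/2) = 5/2 ≈ 2.500.

E[X] = 5/2 = 2.500.


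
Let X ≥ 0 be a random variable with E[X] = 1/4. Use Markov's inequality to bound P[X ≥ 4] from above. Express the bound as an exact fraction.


μ = E[X] = 1/4, a = 4.
Markov: P[X ≥ 4] ≤ μ/a = (1/4)/4 = 1/16.
Numerically: ≈ 0.06250.
(Since a = 4 > μ = 0.25000, the bound 1/16 is < 1 and informative.)

P[X ≥ 4] ≤ 1/16 ≈ 0.06250.


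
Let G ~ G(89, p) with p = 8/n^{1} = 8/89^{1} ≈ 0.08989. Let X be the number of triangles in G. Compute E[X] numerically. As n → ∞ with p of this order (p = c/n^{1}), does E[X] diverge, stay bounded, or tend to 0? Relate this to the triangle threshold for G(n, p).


Number of potential triangles: C(89, 3) = 113564.
Each occurs with probability p³ ≈ (0.08989)³ ≈ 7.262731e-04.
By linearity: E[X] = C(89, 3)·p³ ≈ 113564 · 7.262731e-04 ≈ 82.4785.
Here α = 1, so p = 8/n is exactly at the triangle threshold p ~ 1/n. Asymptotically E[X] → c³/6 = 8³/6 = 256/3 ≈ 85.3333, a bounded constant. In this regime the triangle count is asymptotically Poisson(c³/6).

E[X] ≈ 82.4785; in regime p = Θ(1/n^{1}) E[X] stays bounded (at the triangle threshold p ~ 1/n).


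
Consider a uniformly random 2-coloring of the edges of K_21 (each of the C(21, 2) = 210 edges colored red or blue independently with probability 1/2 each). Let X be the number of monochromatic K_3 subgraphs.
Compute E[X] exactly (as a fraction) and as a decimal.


Let X = Σ_S X_S over the C(21, 3) = 1330 subsets S of size 3, where X_S = 1 if the K_3 on S is monochromatic.
For a fixed S, the K_3 on S has C(3, 2) = 3 edges. P[all 3 edges red] = (1/2)^3, and likewise for blue, so P[monochromatic] = 2·(1/2)^3 = 2^{1 − 3} = 1/4.
By linearity of expectation: E[X] = C(21, 3) · 2^{1 − 3} = 1330 · 1/4 = 665/2.
Numerically: E[X] ≈ 332.500000.

E[X] = C(21,3)·2^(1−C(3,2)) = 665/2 ≈ 332.500000.


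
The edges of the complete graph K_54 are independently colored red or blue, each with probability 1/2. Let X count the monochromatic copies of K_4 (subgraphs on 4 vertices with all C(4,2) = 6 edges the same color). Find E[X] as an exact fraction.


Let X = Σ_S X_S over the C(54, 4) = 316251 subsets S of size 4, where X_S = 1 if the K_4 on S is monochromatic.
For a fixed S, the K_4 on S has C(4, 2) = 6 edges. P[all 6 edges red] = (1/2)^6, and likewise for blue, so P[monochromatic] = 2·(1/2)^6 = 2^{1 − 6} = 1/32.
Summing: E[X] = C(54, 4) · 2^{1 − 6} = 316251 · 1/32 = 316251/32.
Numerically: E[X] ≈ 9882.84375.

E[X] = C(54,4)·2^(1−C(4,2)) = 316251/32 ≈ 9882.84375.


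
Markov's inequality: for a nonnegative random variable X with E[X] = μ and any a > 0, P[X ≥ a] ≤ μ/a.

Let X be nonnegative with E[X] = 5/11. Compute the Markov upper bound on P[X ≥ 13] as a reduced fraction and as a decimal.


μ = E[X] = 5/11, a = 13.
Markov: P[X ≥ 13] ≤ μ/a = (5/11)/13 = 5/143.
Numerically: ≈ 0.0350.
(Since a = 13 > μ = 0.4545, the bound 5/143 is < 1 and informative.)

P[X ≥ 13] ≤ 5/143 ≈ 0.0350.


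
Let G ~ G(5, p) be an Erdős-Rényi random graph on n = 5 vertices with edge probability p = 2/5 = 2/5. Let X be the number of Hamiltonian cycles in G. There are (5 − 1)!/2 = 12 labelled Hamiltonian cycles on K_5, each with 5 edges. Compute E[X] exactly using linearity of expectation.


K_5 has (5 − 1)!/2 = 12 labelled Hamiltonian cycles.
For each such Hamiltonian cycle H, let X_H = 1 if all 5 edges of H are present in G. Then P[X_H = 1] = p^{5} = (2/5)^{5} = 32/3125.
By linearity: E[X] = Σ_H E[X_H] = 12 · p^{5} = 12 · 32/3125 = 384/3125.
Numerically: E[X] ≈ 0.1229.

E[X] = 12 · (2/5)^{5} = 384/3125 ≈ 0.1229.


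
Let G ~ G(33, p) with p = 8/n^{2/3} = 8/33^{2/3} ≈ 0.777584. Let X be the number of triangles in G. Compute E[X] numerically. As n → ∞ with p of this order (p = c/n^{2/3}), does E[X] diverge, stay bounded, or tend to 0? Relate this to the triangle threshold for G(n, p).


Number of potential triangles: C(33, 3) = 5456.
Each occurs with probability p³ ≈ (0.777584)³ ≈ 4.70156107e-01.
By linearity: E[X] = C(33, 3)·p³ ≈ 5456 · 4.70156107e-01 ≈ 2565.171717.
Since α = 2/3 < 1, p = c/n^{2/3} ≫ 1/n is above the triangle threshold p ~ 1/n. Asymptotically E[X] ~ (c³/6)·n^{3(1−α)} = (8³/6)·n^{1} → ∞; triangles are abundant w.h.p.

E[X] ≈ 2565.171717; in regime p = Θ(1/n^{2/3}) E[X] diverges (above the triangle threshold p ~ 1/n).


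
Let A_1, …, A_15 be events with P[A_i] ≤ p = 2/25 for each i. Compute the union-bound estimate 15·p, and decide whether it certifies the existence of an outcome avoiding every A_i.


Union bound: P[∪_{i=1}^{15} A_i] ≤ Σ_i P[A_i] ≤ 15·p = 15·(2/25) = 6/5.
Numerically: 6/5 ≈ 1.20000.
Is 6/5 < 1? NO.
Since the bound 6/5 is ≥ 1, the union bound is uninformative here; it does NOT by itself certify existence.

15·p = 6/5 ≈ 1.20000; existence NOT certified by the union bound.


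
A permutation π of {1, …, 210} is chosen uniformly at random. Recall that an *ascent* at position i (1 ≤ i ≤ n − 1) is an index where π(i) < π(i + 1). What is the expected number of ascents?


Write X = Σ X_I over i = 1, …, 209, with X_I the indicator of one ascent.
There are 209 indicators.
For each fixed i, the pair (π(i), π(i+1)) is a uniformly random ordered pair of distinct values from {1, …, 210}; by symmetry P[π(i) < π(i+1)] = 1/2.
By linearity: E[X] = 209 · (1/2) = (210 − 1) · (1/2) = 209/2 ≈ 104.5000.

E[X] = 209/2 = 104.5000.


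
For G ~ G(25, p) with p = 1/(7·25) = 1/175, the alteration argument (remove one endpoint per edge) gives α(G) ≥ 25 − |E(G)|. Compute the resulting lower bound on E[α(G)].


E[|E(G)|] = C(25, 2)·p = 300 · (1/175) = 12/7.
E[α(G)] ≥ n − E[|E(G)|] = 25 − 12/7 = 163/7.
Numerically: ≈ 23.2857.
(This is only a lower bound; the true E[α(G)] may be larger.)

E[α(G)] ≥ 163/7 ≈ 23.2857.


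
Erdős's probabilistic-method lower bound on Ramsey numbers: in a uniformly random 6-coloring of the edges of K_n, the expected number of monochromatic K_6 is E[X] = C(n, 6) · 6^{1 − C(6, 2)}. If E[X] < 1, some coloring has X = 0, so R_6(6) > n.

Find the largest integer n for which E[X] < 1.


We need C(n, 6) · 6^{1 − 15} < 1, i.e. C(n, 6) < 6^{15 − 1} = 78364164096.
Check values of n near the boundary:
  n = 192: C(192, 6) = 64300886496; 64300886496 < 78364164096? YES
  n = 193: C(193, 6) = 66364016544; 66364016544 < 78364164096? YES
  n = 194: C(194, 6) = 68482017072; 68482017072 < 78364164096? YES
  n = 195: C(195, 6) = 70656049360; 70656049360 < 78364164096? YES
  n = 196: C(196, 6) = 72887293024; 72887293024 < 78364164096? YES
  n = 197: C(197, 6) = 75176946208; 75176946208 < 78364164096? YES
  n = 198: C(198, 6) = 77526225777; 77526225777 < 78364164096? YES
  n = 199: C(199, 6) = 79936367511; 79936367511 < 78364164096? NO
  n = 200: C(200, 6) = 82408626300; 82408626300 < 78364164096? NO
  n = 201: C(201, 6) = 84944276340; 84944276340 < 78364164096? NO
The largest n with C(n, 6) < 78364164096 is n = 198 (where E[X] = 25842075259/26121388032 ≈ 0.9893). Hence R_6(6) > 198, i.e. R_6(6) ≥ 199.

Largest n = 198; hence R_6(6) > 198.


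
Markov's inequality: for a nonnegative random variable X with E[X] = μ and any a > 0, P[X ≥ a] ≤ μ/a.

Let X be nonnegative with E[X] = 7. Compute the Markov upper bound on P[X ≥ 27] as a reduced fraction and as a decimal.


μ = E[X] = 7, a = 27.
Markov: P[X ≥ 27] ≤ μ/a = (7)/27 = 7/27.
Numerically: ≈ 0.259259.
(Since a = 27 > μ = 7.000000, the bound 7/27 is < 1 and informative.)

P[X ≥ 27] ≤ 7/27 ≈ 0.259259.


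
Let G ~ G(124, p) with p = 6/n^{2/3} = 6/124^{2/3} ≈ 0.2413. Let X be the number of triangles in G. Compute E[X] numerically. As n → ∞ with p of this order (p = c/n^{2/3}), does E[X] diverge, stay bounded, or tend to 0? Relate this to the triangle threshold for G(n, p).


Number of potential triangles: C(124, 3) = 310124.
Each occurs with probability p³ ≈ (0.2413)³ ≈ 1.404787e-02.
By linearity: E[X] = C(124, 3)·p³ ≈ 310124 · 1.404787e-02 ≈ 4356.5806.
Since α = 2/3 < 1, p = c/n^{2/3} ≫ 1/n is above the triangle threshold p ~ 1/n. Asymptotically E[X] ~ (c³/6)·n^{3(1−α)} = (6³/6)·n^{1} → ∞; triangles are abundant w.h.p.

E[X] ≈ 4356.5806; in regime p = Θ(1/n^{2/3}) E[X] diverges (above the triangle threshold p ~ 1/n).


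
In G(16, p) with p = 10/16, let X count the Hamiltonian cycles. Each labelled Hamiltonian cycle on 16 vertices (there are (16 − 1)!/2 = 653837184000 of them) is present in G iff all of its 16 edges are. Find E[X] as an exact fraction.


K_16 has (16 − 1)!/2 = 653837184000 labelled Hamiltonian cycles.
For each such Hamiltonian cycle H, let X_H = 1 if all 16 edges of H are present in G. Then P[X_H = 1] = p^{16} = (5/8)^{16} = 152587890625/281474976710656.
Summing the indicators: E[X] = Σ_H E[X_H] = 653837184000 · p^{16} = 653837184000 · 152587890625/281474976710656 = 97429332733154296875/274877906944.
Numerically: E[X] ≈ 3.54e+08.

E[X] = 653837184000 · (5/8)^{16} = 97429332733154296875/274877906944 ≈ 3.54e+08.


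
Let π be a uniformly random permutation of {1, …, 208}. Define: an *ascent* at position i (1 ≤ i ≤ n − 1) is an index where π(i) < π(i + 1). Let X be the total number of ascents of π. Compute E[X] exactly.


Write X = Σ X_I over i = 1, …, 207, with X_I the indicator of one ascent.
There are 207 indicators.
For each fixed i, the pair (π(i), π(i+1)) is a uniformly random ordered pair of distinct values from {1, …, 208}; by symmetry P[π(i) < π(i+1)] = 1/2.
By linearity: E[X] = 207 · (1/2) = (208 − 1) · (1/2) = 207/2 ≈ 103.500000.

E[X] = 207/2 = 103.500000.


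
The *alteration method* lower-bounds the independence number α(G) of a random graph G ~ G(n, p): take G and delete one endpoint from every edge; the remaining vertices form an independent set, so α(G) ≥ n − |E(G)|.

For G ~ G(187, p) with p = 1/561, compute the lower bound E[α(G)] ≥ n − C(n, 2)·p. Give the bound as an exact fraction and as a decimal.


E[|E(G)|] = C(187, 2)·p = 17391 · (1/561) = 31.
E[α(G)] ≥ n − E[|E(G)|] = 187 − 31 = 156.
Numerically: ≈ 156.000000.
(This is only a lower bound; the true E[α(G)] may be larger.)

E[α(G)] ≥ 156 ≈ 156.000000.


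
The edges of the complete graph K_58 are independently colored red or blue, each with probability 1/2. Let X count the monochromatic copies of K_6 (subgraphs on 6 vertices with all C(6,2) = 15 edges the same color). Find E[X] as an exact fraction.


Let X = Σ_S X_S over the C(58, 6) = 40475358 subsets S of size 6, where X_S = 1 if the K_6 on S is monochromatic.
For a fixed S, the K_6 on S has C(6, 2) = 15 edges. P[all 15 edges red] = (1/2)^15, and likewise for blue, so P[monochromatic] = 2·(1/2)^15 = 2^{1 − 15} = 1/16384.
By linearity of expectation: E[X] = C(58, 6) · 2^{1 − 15} = 40475358 · 1/16384 = 20237679/8192.
Numerically: E[X] ≈ 2470.4198.

E[X] = C(58,6)·2^(1−C(6,2)) = 20237679/8192 ≈ 2470.4198.


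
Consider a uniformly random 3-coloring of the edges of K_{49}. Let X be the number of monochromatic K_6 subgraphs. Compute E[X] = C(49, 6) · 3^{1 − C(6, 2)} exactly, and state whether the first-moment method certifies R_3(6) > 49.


E[X] = C(49, 6) · 3^{1 − 15} = 13983816 · 3^{−14} = 13983816/4782969.
As a reduced fraction: E[X] = 4661272/1594323 ≈ 2.92367.
Is E[X] < 1? NO.
Since E[X] ≥ 1, the first-moment bound is inconclusive at n = 49; it does NOT by itself certify R_3(6) > 49.

E[X] = 4661272/1594323 ≈ 2.92367; E[X] ≥ 1; first-moment method inconclusive here.


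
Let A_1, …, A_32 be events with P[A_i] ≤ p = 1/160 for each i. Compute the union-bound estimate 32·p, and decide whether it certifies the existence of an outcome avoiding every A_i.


Union bound: P[∪_{i=1}^{32} A_i] ≤ Σ_i P[A_i] ≤ 32·p = 32·(1/160) = 1/5.
Numerically: 1/5 ≈ 0.2000.
Is 1/5 < 1? YES.
Since P[∪ A_i] ≤ 1/5 < 1, the complement has P[∩ A_i^c] ≥ 1 − 1/5 = 4/5 > 0, so some outcome avoids every A_i.

32·p = 1/5 ≈ 0.2000; existence CERTIFIED by the union bound.


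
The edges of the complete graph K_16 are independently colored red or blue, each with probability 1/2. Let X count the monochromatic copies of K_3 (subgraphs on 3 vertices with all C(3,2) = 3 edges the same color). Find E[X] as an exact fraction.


Let X = Σ_S X_S over the C(16, 3) = 560 subsets S of size 3, where X_S = 1 if the K_3 on S is monochromatic.
For a fixed S, the K_3 on S has C(3, 2) = 3 edges. P[all 3 edges red] = (1/2)^3, and likewise for blue, so P[monochromatic] = 2·(1/2)^3 = 2^{1 − 3} = 1/4.
By linearity: E[X] = C(16, 3) · 2^{1 − 3} = 560 · 1/4 = 140.
Numerically: E[X] ≈ 140.000.

E[X] = C(16,3)·2^(1−C(3,2)) = 140 ≈ 140.000.


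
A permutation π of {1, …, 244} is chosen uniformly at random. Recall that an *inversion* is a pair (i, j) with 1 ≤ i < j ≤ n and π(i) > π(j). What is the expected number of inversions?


Write X = Σ X_I over the C(244, 2) = 29646 pairs i < j, with X_I the indicator of one inversion.
There are 29646 indicators.
For each fixed pair i < j, the values π(i) and π(j) are two distinct elements of {1, …, 244} in uniformly random order; by symmetry P[π(i) > π(j)] = 1/2.
By linearity: E[X] = 29646 · (1/2) = C(244, 2) · (1/2) = 29646/2 = 14823 ≈ 14823.000000.

E[X] = 14823 = 14823.000000.


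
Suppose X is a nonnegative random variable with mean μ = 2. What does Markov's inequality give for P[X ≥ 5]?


μ = E[X] = 2, a = 5.
Markov: P[X ≥ 5] ≤ μ/a = (2)/5 = 2/5.
Numerically: ≈ 0.4000.
(Since a = 5 > μ = 2.0000, the bound 2/5 is < 1 and informative.)

P[X ≥ 5] ≤ 2/5 ≈ 0.4000.


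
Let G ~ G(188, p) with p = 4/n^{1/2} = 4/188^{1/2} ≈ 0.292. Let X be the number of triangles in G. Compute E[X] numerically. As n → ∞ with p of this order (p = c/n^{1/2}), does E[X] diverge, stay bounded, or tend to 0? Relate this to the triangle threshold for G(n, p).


Number of potential triangles: C(188, 3) = 1089836.
Each occurs with probability p³ ≈ (0.292)³ ≈ 2.48281e-02.
By linearity: E[X] = C(188, 3)·p³ ≈ 1089836 · 2.48281e-02 ≈ 27058.539.
Since α = 1/2 < 1, p = c/n^{1/2} ≫ 1/n is above the triangle threshold p ~ 1/n. Asymptotically E[X] ~ (c³/6)·n^{3(1−α)} = (4³/6)·n^{1.5} → ∞; triangles are abundant w.h.p.

E[X] ≈ 27058.539; in regime p = Θ(1/n^{1/2}) E[X] diverges (above the triangle threshold p ~ 1/n).


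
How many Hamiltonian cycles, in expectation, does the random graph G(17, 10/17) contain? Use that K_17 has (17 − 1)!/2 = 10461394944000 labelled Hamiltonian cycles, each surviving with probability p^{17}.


K_17 has (17 − 1)!/2 = 10461394944000 labelled Hamiltonian cycles.
For each such Hamiltonian cycle H, let X_H = 1 if all 17 edges of H are present in G. Then P[X_H = 1] = p^{17} = (10/17)^{17} = 100000000000000000/827240261886336764177.
Summing the indicators: E[X] = Σ_H E[X_H] = 10461394944000 · p^{17} = 10461394944000 · 100000000000000000/827240261886336764177 = 1046139494400000000000000000000/827240261886336764177.
Numerically: E[X] ≈ 1.26461e+09.

E[X] = 10461394944000 · (10/17)^{17} = 1046139494400000000000000000000/827240261886336764177 ≈ 1.26461e+09.


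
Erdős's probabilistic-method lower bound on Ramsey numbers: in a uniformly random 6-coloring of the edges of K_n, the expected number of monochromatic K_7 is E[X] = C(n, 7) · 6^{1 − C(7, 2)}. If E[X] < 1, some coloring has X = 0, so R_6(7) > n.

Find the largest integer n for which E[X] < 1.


We need C(n, 7) · 6^{1 − 21} < 1, i.e. C(n, 7) < 6^{21 − 1} = 3656158440062976.
Check values of n near the boundary:
  n = 567: C(567, 7) = 3601671315933933; 3601671315933933 < 3656158440062976? YES
  n = 568: C(568, 7) = 3646611956239704; 3646611956239704 < 3656158440062976? YES
  n = 569: C(569, 7) = 3692032389858348; 3692032389858348 < 3656158440062976? NO
  n = 570: C(570, 7) = 3737936877831720; 3737936877831720 < 3656158440062976? NO
The largest n with C(n, 7) < 3656158440062976 is n = 568 (where E[X] = 16882462760369/16926659444736 ≈ 0.99739). Hence R_6(7) > 568, i.e. R_6(7) ≥ 569.

Largest n = 568; hence R_6(7) > 568.


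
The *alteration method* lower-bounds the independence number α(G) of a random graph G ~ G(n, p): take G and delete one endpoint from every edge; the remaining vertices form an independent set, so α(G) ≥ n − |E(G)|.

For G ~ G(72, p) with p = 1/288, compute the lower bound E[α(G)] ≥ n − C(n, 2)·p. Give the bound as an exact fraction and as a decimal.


E[|E(G)|] = C(72, 2)·p = 2556 · (1/288) = 71/8.
E[α(G)] ≥ n − E[|E(G)|] = 72 − 71/8 = 505/8.
Numerically: ≈ 63.12500.
(This is only a lower bound; the true E[α(G)] may be larger.)

E[α(G)] ≥ 505/8 ≈ 63.12500.


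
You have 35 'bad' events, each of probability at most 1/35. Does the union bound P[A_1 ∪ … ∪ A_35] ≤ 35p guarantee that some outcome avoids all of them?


Union bound: P[∪_{i=1}^{35} A_i] ≤ Σ_i P[A_i] ≤ 35·p = 35·(1/35) = 1.
Numerically: 1 ≈ 1.000.
Is 1 < 1? NO.
Since the bound 1 is ≥ 1, the union bound is uninformative here; it does NOT by itself certify existence.

35·p = 1 ≈ 1.000; existence NOT certified by the union bound.


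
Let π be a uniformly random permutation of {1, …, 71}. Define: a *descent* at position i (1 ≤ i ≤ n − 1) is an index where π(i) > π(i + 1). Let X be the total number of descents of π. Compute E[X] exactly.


Write X = Σ X_I over i = 1, …, 70, with X_I the indicator of one descent.
There are 70 indicators.
For each fixed i, the pair (π(i), π(i+1)) is a uniformly random ordered pair of distinct values from {1, …, 71}; by symmetry P[π(i) > π(i+1)] = 1/2.
By linearity: E[X] = 70 · (1/2) = (71 − 1) · (1/2) = 35 ≈ 35.000000.

E[X] = 35 = 35.000000.


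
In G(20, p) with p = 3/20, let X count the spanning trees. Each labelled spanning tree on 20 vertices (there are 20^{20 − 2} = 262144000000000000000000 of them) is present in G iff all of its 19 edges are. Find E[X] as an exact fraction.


K_20 has 20^{20 − 2} = 262144000000000000000000 labelled spanning trees.
For each such spanning tree H, let X_H = 1 if all 19 edges of H are present in G. Then P[X_H = 1] = p^{19} = (3/20)^{19} = 1162261467/5242880000000000000000000.
By linearity: E[X] = Σ_H E[X_H] = 262144000000000000000000 · p^{19} = 262144000000000000000000 · 1162261467/5242880000000000000000000 = 1162261467/20.
Numerically: E[X] ≈ 5.8113e+07.

E[X] = 262144000000000000000000 · (3/20)^{19} = 1162261467/20 ≈ 5.8113e+07.


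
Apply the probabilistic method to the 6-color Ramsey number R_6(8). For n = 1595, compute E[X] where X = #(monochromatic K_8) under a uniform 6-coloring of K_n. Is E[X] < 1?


E[X] = C(1595, 8) · 6^{1 − 28} = 1020772636343363633895 · 6^{−27} = 1020772636343363633895/1023490369077469249536.
As a reduced fraction: E[X] = 113419181815929292655/113721152119718805504 ≈ 0.997.
Is E[X] < 1? YES.
Since E[X] < 1, there exists a 6-coloring of K_{1595} with no monochromatic K_8; hence R_6(8) > 1595.

E[X] = 113419181815929292655/113721152119718805504 ≈ 0.997; E[X] < 1, so R_6(8) > 1595.


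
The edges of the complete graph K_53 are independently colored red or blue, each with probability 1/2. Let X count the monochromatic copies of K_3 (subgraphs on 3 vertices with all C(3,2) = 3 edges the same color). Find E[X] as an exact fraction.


Let X = Σ_S X_S over the C(53, 3) = 23426 subsets S of size 3, where X_S = 1 if the K_3 on S is monochromatic.
For a fixed S, the K_3 on S has C(3, 2) = 3 edges. P[all 3 edges red] = (1/2)^3, and likewise for blue, so P[monochromatic] = 2·(1/2)^3 = 2^{1 − 3} = 1/4.
By linearity of expectation: E[X] = C(53, 3) · 2^{1 − 3} = 23426 · 1/4 = 11713/2.
Numerically: E[X] ≈ 5856.500000.

E[X] = C(53,3)·2^(1−C(3,2)) = 11713/2 ≈ 5856.500000.


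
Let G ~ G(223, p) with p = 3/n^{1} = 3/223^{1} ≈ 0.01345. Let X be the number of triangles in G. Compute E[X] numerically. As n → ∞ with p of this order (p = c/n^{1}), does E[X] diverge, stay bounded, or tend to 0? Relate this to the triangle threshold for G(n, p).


Number of potential triangles: C(223, 3) = 1823471.
Each occurs with probability p³ ≈ (0.01345)³ ≈ 2.434721e-06.
By linearity: E[X] = C(223, 3)·p³ ≈ 1823471 · 2.434721e-06 ≈ 4.4396.
Here α = 1, so p = 3/n is exactly at the triangle threshold p ~ 1/n. Asymptotically E[X] → c³/6 = 3³/6 = 9/2 ≈ 4.5000, a bounded constant. In this regime the triangle count is asymptotically Poisson(c³/6).

E[X] ≈ 4.4396; in regime p = Θ(1/n^{1}) E[X] stays bounded (at the triangle threshold p ~ 1/n).


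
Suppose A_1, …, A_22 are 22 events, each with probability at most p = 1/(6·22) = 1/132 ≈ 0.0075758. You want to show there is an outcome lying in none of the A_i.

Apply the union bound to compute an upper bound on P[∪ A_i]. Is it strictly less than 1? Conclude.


Union bound: P[∪_{i=1}^{22} A_i] ≤ Σ_i P[A_i] ≤ 22·p = 22·(1/132) = 1/6.
Numerically: 1/6 ≈ 0.1666667.
Is 1/6 < 1? YES.
Since P[∪ A_i] ≤ 1/6 < 1, the complement has P[∩ A_i^c] ≥ 1 − 1/6 = 5/6 > 0, so some outcome avoids every A_i.

22·p = 1/6 ≈ 0.1666667; existence CERTIFIED by the union bound.


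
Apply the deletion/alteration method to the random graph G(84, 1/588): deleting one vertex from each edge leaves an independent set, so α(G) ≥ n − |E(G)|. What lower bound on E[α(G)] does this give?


E[|E(G)|] = C(84, 2)·p = 3486 · (1/588) = 83/14.
E[α(G)] ≥ n − E[|E(G)|] = 84 − 83/14 = 1093/14.
Numerically: ≈ 78.071.
(This is only a lower bound; the true E[α(G)] may be larger.)

E[α(G)] ≥ 1093/14 ≈ 78.071.


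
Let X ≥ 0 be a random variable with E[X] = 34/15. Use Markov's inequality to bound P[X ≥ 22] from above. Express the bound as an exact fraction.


μ = E[X] = 34/15, a = 22.
Markov: P[X ≥ 22] ≤ μ/a = (34/15)/22 = 17/165.
Numerically: ≈ 0.103.
(Since a = 22 > μ = 2.267, the bound 17/165 is < 1 and informative.)

P[X ≥ 22] ≤ 17/165 ≈ 0.103.


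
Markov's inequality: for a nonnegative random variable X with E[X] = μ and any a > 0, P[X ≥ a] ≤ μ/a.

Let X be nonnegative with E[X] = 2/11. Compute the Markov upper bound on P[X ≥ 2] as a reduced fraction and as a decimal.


μ = E[X] = 2/11, a = 2.
Markov: P[X ≥ 2] ≤ μ/a = (2/11)/2 = 1/11.
Numerically: ≈ 0.090909.
(Since a = 2 > μ = 0.181818, the bound 1/11 is < 1 and informative.)

P[X ≥ 2] ≤ 1/11 ≈ 0.090909.


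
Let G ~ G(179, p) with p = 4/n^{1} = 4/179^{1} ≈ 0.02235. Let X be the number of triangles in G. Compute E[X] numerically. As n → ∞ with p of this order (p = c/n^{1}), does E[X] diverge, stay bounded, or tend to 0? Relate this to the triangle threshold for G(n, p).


Number of potential triangles: C(179, 3) = 939929.
Each occurs with probability p³ ≈ (0.02235)³ ≈ 1.115889e-05.
By linearity: E[X] = C(179, 3)·p³ ≈ 939929 · 1.115889e-05 ≈ 10.4886.
Here α = 1, so p = 4/n is exactly at the triangle threshold p ~ 1/n. Asymptotically E[X] → c³/6 = 4³/6 = 32/3 ≈ 10.6667, a bounded constant. In this regime the triangle count is asymptotically Poisson(c³/6).

E[X] ≈ 10.4886; in regime p = Θ(1/n^{1}) E[X] stays bounded (at the triangle threshold p ~ 1/n).


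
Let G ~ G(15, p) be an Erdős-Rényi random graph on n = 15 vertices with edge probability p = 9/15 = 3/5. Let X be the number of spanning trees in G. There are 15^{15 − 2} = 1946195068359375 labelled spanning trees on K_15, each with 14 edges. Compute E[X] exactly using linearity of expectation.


K_15 has 15^{15 − 2} = 1946195068359375 labelled spanning trees.
For each such spanning tree H, let X_H = 1 if all 14 edges of H are present in G. Then P[X_H = 1] = p^{14} = (3/5)^{14} = 4782969/6103515625.
By linearity: E[X] = Σ_H E[X_H] = 1946195068359375 · p^{14} = 1946195068359375 · 4782969/6103515625 = 7625597484987/5.
Numerically: E[X] ≈ 1.525e+12.

E[X] = 1946195068359375 · (3/5)^{14} = 7625597484987/5 ≈ 1.525e+12.


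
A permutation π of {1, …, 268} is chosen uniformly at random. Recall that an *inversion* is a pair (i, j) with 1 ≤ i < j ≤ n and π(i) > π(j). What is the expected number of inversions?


Write X = Σ X_I over the C(268, 2) = 35778 pairs i < j, with X_I the indicator of one inversion.
There are 35778 indicators.
For each fixed pair i < j, the values π(i) and π(j) are two distinct elements of {1, …, 268} in uniformly random order; by symmetry P[π(i) > π(j)] = 1/2.
By linearity: E[X] = 35778 · (1/2) = C(268, 2) · (1/2) = 35778/2 = 17889 ≈ 17889.00000.

E[X] = 17889 = 17889.00000.


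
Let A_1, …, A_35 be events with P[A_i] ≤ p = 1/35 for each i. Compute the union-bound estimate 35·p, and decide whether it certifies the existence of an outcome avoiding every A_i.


Union bound: P[∪_{i=1}^{35} A_i] ≤ Σ_i P[A_i] ≤ 35·p = 35·(1/35) = 1.
Numerically: 1 ≈ 1.000000.
Is 1 < 1? NO.
Since the bound 1 is ≥ 1, the union bound is uninformative here; it does NOT by itself certify existence.

35·p = 1 ≈ 1.000000; existence NOT certified by the union bound.


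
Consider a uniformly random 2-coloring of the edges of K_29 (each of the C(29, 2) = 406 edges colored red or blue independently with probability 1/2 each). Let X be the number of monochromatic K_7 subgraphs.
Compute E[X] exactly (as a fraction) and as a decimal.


Let X = Σ_S X_S over the C(29, 7) = 1560780 subsets S of size 7, where X_S = 1 if the K_7 on S is monochromatic.
For a fixed S, the K_7 on S has C(7, 2) = 21 edges. P[all 21 edges red] = (1/2)^21, and likewise for blue, so P[monochromatic] = 2·(1/2)^21 = 2^{1 − 21} = 1/1048576.
By linearity of expectation: E[X] = C(29, 7) · 2^{1 − 21} = 1560780 · 1/1048576 = 390195/262144.
Numerically: E[X] ≈ 1.4885.

E[X] = C(29,7)·2^(1−C(7,2)) = 390195/262144 ≈ 1.4885.


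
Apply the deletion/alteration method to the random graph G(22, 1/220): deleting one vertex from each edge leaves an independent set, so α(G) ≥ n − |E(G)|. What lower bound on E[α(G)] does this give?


E[|E(G)|] = C(22, 2)·p = 231 · (1/220) = 21/20.
E[α(G)] ≥ n − E[|E(G)|] = 22 − 21/20 = 419/20.
Numerically: ≈ 20.950000.
(This is only a lower bound; the true E[α(G)] may be larger.)

E[α(G)] ≥ 419/20 ≈ 20.950000.


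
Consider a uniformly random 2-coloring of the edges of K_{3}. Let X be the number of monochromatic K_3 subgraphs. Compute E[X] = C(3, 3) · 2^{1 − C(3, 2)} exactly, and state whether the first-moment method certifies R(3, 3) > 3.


E[X] = C(3, 3) · 2^{1 − 3} = 1 · 2^{−2} = 1/4.
As a reduced fraction: E[X] = 1/4 ≈ 0.2500000.
Is E[X] < 1? YES.
Since E[X] < 1, there exists a 2-coloring of K_{3} with no monochromatic K_3; hence R(3, 3) > 3.

E[X] = 1/4 ≈ 0.2500000; E[X] < 1, so R(3, 3) > 3.
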